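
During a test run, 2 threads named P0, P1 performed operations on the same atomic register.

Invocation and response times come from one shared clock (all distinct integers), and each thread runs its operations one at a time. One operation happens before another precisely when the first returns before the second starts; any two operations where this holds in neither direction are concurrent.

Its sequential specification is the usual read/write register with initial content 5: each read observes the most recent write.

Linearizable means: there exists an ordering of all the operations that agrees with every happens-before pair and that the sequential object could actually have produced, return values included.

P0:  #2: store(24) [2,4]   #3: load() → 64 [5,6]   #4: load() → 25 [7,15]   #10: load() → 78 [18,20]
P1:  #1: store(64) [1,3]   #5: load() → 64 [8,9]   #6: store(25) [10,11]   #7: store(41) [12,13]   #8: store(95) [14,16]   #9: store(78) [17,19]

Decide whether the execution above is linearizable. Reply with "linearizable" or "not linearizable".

witness order: #2, #1, #3, #5, #6, #4, #7, #8, #9, #10
step 1: #2 store(24) — value 24
step 2: #1 store(64) — value 64
step 3: #3 load() → 64 — value 64
step 4: #5 load() → 64 — value 64
step 5: #6 store(25) — value 25
step 6: #4 load() → 25 — value 25
step 7: #7 store(41) — value 41
step 8: #8 store(95) — value 95
step 9: #9 store(78) — value 78
step 10: #10 load() → 78 — value 78

linearizable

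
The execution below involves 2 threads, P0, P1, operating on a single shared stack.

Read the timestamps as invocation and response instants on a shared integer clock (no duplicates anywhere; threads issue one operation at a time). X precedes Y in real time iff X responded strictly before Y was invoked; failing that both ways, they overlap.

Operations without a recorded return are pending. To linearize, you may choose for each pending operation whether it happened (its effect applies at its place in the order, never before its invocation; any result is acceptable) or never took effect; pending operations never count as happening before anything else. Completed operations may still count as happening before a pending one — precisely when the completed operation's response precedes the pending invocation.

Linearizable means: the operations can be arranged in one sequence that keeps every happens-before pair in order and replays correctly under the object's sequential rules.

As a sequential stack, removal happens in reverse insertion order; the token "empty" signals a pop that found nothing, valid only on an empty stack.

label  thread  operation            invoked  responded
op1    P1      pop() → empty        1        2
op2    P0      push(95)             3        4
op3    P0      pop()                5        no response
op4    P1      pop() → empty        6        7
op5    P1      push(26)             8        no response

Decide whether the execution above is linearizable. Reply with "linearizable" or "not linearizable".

linearizable

one valid linearization: op1, op2, op3, op4
after step 1 (op1 pop() → empty): stack <>
after step 2 (op2 push(95)): stack <95>
after step 3 (op3 pop() (pending, included)): stack <>
after step 4 (op4 pop() → empty): stack <>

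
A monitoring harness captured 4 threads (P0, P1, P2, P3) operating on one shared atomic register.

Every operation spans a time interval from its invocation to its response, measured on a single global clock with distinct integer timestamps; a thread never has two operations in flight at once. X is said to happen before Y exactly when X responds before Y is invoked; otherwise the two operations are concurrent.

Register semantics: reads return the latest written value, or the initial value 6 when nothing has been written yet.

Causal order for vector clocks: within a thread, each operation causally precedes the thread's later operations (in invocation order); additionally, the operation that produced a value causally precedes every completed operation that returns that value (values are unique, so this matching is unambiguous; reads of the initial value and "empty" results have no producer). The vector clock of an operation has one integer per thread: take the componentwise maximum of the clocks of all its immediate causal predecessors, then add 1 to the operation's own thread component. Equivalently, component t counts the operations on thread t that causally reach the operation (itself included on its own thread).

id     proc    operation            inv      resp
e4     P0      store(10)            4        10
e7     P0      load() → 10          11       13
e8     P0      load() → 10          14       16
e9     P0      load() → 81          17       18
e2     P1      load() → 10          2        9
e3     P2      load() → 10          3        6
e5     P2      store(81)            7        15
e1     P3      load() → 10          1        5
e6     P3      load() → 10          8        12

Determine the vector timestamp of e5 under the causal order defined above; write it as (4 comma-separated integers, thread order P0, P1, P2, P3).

(1, 0, 2, 0)

invoked at 4, e4 has no predecessors; its own P0 bump gives (1, 0, 0, 0)
merge at e1 (invoked 1): VC(e4)=(1, 0, 0, 0), own-thread bump on P3 → (1, 0, 0, 1)
merge at e3 (invoked 3): VC(e4)=(1, 0, 0, 0), own-thread bump on P2 → (1, 0, 1, 0)
merge at e2 (invoked 2): VC(e4)=(1, 0, 0, 0), own-thread bump on P1 → (1, 1, 0, 0)
merge at e7 (invoked 11): VC(e4)=(1, 0, 0, 0), own-thread bump on P0 → (2, 0, 0, 0)
merge at e6 (invoked 8): VC(e1)=(1, 0, 0, 1), VC(e4)=(1, 0, 0, 0), own-thread bump on P3 → (1, 0, 0, 2)
merge at e5 (invoked 7): VC(e3)=(1, 0, 1, 0), own-thread bump on P2 → (1, 0, 2, 0)
merge at e8 (invoked 14): VC(e4)=(1, 0, 0, 0), VC(e7)=(2, 0, 0, 0), own-thread bump on P0 → (3, 0, 0, 0)
merge at e9 (invoked 17): VC(e5)=(1, 0, 2, 0), VC(e8)=(3, 0, 0, 0), own-thread bump on P0 → (4, 0, 2, 0)
target: VC(e5) = (1, 0, 2, 0)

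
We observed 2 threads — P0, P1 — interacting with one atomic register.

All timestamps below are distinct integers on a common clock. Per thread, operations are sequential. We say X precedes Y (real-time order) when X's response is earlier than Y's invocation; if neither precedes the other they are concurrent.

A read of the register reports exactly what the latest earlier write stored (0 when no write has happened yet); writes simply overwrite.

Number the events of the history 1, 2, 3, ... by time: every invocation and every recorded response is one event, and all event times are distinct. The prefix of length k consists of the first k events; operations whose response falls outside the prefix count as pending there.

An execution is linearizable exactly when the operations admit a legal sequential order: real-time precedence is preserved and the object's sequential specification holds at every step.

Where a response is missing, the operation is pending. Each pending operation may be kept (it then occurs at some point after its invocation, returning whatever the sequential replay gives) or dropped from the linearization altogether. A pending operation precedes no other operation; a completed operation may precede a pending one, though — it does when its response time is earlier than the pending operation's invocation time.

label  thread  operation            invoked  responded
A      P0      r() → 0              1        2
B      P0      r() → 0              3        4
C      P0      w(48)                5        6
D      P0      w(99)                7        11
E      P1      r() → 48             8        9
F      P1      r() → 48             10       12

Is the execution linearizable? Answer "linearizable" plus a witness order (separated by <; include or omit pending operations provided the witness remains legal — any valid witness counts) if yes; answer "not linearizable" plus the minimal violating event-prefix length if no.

linearizable — witness: A < B < C < E < F < D

after step 1 (A r() → 0): value 0
after step 2 (B r() → 0): value 0
after step 3 (C w(48)): value 48
after step 4 (E r() → 48): value 48
after step 5 (F r() → 48): value 48
after step 6 (D w(99)): value 99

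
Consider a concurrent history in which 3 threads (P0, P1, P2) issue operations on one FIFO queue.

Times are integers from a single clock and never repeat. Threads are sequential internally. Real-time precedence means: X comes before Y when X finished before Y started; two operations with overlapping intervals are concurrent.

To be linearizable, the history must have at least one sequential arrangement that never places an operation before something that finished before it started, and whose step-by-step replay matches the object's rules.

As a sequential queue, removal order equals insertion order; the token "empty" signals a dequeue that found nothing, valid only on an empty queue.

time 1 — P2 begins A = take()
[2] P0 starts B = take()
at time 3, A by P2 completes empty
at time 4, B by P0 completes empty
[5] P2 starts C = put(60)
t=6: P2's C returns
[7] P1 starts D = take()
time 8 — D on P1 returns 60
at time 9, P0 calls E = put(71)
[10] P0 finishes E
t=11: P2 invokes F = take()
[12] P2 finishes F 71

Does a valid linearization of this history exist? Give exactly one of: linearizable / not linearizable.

one valid linearization: A, B, C, D, E, F
1. A take() → empty, leaving queue <>
2. B take() → empty, leaving queue <>
3. C put(60), leaving queue <60>
4. D take() → 60, leaving queue <>
5. E put(71), leaving queue <71>
6. F take() → 71, leaving queue <>

linearizable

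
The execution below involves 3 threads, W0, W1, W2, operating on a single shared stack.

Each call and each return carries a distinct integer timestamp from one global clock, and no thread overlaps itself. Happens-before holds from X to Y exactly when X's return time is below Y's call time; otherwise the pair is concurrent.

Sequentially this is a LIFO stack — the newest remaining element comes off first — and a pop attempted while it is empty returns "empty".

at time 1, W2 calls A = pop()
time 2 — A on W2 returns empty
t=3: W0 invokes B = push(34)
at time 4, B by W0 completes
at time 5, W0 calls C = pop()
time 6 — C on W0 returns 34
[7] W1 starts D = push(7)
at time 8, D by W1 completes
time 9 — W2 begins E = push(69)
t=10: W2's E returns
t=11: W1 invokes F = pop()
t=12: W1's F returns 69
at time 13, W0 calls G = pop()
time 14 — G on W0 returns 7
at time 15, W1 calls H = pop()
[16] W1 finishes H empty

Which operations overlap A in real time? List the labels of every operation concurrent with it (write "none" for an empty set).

overlap test against A [1,2]: concurrent iff the interval meets 1..2
B [3,4]: after
C [5,6]: after
D [7,8]: after
E [9,10]: after
F [11,12]: after
G [13,14]: after
H [15,16]: after

none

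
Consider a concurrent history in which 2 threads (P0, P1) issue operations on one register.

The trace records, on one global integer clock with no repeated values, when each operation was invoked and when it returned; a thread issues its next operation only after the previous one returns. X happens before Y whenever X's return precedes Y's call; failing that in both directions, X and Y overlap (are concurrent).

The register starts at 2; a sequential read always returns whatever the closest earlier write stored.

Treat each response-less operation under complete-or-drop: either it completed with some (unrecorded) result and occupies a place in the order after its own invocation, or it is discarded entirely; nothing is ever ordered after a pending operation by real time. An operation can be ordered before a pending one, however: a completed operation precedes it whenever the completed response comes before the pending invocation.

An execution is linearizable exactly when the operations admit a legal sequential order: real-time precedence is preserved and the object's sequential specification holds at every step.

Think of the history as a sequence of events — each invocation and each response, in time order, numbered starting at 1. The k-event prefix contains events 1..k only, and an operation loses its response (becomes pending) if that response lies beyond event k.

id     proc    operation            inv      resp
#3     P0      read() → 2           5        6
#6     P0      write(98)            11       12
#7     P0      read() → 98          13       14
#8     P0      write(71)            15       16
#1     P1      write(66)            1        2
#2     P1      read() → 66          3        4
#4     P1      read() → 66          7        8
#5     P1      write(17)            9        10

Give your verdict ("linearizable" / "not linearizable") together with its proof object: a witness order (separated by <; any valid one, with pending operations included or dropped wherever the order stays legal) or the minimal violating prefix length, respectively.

not linearizable — minimal violating prefix: 6 events

cut after 5 events: linearizable; cut after 6 events (#3 responds, time 6): not linearizable
the completed operations (3 total) allow one real-time order; the register replay rejects it
sample order #1, #2, #3 stalls at step 3 — #3 read() → 2 has no legal effect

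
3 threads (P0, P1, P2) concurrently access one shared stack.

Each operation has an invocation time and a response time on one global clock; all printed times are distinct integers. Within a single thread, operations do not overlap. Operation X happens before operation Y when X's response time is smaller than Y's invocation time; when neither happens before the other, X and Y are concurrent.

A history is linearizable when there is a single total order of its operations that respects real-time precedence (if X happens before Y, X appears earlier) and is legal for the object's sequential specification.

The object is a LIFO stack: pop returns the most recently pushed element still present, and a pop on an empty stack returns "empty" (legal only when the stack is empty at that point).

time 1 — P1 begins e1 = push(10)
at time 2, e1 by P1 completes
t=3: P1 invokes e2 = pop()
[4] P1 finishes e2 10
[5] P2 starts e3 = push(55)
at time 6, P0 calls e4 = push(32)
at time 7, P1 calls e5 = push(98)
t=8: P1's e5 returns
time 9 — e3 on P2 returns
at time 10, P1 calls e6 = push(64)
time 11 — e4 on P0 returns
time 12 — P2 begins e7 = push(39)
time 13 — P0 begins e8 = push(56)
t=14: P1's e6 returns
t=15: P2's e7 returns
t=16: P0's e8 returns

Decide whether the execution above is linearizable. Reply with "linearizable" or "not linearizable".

linearizable

one valid linearization: e1, e2, e3, e4, e5, e6, e7, e8
after step 1 (e1 push(10)): stack <10>
after step 2 (e2 pop() → 10): stack <>
after step 3 (e3 push(55)): stack <55>
after step 4 (e4 push(32)): stack <55,32>
after step 5 (e5 push(98)): stack <55,32,98>
after step 6 (e6 push(64)): stack <55,32,98,64>
after step 7 (e7 push(39)): stack <55,32,98,64,39>
after step 8 (e8 push(56)): stack <55,32,98,64,39,56>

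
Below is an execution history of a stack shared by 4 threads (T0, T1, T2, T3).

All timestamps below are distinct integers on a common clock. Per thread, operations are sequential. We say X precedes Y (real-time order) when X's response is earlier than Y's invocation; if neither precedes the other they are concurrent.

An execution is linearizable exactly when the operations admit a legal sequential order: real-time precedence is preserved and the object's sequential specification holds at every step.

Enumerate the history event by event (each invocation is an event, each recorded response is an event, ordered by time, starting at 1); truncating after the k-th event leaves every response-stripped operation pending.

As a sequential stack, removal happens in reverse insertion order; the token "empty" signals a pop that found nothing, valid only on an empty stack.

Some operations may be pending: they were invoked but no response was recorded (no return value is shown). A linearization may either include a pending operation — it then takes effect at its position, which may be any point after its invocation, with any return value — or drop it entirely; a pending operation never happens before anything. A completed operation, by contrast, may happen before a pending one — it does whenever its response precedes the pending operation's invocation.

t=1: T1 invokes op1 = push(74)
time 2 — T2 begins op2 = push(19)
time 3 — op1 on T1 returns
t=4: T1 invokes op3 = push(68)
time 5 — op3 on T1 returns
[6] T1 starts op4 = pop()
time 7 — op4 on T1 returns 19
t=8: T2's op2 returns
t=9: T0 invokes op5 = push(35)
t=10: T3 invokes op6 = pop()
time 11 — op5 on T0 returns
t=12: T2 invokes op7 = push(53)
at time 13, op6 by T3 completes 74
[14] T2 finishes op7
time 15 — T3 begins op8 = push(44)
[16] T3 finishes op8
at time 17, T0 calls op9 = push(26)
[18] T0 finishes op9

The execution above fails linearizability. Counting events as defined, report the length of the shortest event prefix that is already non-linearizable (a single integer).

a valid linearization of events 1..12 exists, for instance op1, op3, op2, op4, op5:
after step 1 (op1 push(74)): stack <74>
after step 2 (op3 push(68)): stack <74,68>
after step 3 (op2 push(19)): stack <74,68,19>
after step 4 (op4 pop() → 19): stack <74,68>
after step 5 (op5 push(35)): stack <74,68,35>
at event 13 (op6's time-13 response) nothing linearizes any more
completion choices over the 1 pending operation (op7) were checked; none helps
sample order op1, op2, op3, op4, op5, op6 (pending dropped) stalls at step 4 — op4 pop() → 19 has no legal effect
sample order op1, op2, op3, op4, op6, op5 (pending dropped) stalls at step 4 — op4 pop() → 19 has no legal effect

13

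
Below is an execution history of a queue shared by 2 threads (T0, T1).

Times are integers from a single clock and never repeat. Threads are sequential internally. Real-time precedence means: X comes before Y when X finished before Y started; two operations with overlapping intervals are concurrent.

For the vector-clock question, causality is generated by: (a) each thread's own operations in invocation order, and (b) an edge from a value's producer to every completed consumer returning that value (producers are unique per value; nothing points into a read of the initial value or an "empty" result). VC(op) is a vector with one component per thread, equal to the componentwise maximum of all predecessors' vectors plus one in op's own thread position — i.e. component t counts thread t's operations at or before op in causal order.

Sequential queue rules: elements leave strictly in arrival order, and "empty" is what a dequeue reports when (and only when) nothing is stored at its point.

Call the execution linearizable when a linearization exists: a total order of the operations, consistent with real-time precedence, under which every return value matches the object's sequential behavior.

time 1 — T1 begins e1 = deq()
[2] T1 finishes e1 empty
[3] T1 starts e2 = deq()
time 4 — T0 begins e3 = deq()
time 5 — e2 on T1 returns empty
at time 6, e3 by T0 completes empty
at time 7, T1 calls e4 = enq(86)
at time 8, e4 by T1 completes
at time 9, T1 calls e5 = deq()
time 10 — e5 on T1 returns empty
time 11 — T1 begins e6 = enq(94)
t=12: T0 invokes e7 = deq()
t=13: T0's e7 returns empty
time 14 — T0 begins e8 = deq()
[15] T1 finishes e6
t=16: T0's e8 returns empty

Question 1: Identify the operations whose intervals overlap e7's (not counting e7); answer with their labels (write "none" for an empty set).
e7 spans [12,13]; an op avoiding the whole window 12..13 is ordered, any other is concurrent
e1 [1,2]: before
e2 [3,5]: before
e3 [4,6]: before
e4 [7,8]: before
e5 [9,10]: before
e6 [11,15]: concurrent
e8 [14,16]: after

e6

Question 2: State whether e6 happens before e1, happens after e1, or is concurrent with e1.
e6 spans [11,15], e1 spans [1,2]
resp(e1)=2 < inv(e6)=11

after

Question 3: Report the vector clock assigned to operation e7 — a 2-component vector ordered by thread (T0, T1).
e1 (invocation 1): nothing precedes it; T1's component alone gives (0, 1)
e3 (invocation 4): nothing precedes it; T0's component alone gives (1, 0)
merge at e2 (invoked 3): VC(e1)=(0, 1), own-thread bump on T1 → (0, 2)
merge at e7 (invoked 12): VC(e3)=(1, 0), own-thread bump on T0 → (2, 0)
merge at e4 (invoked 7): VC(e2)=(0, 2), own-thread bump on T1 → (0, 3)
merge at e8 (invoked 14): VC(e7)=(2, 0), own-thread bump on T0 → (3, 0)
merge at e5 (invoked 9): VC(e4)=(0, 3), own-thread bump on T1 → (0, 4)
merge at e6 (invoked 11): VC(e5)=(0, 4), own-thread bump on T1 → (0, 5)
target: VC(e7) = (2, 0)

(2, 0)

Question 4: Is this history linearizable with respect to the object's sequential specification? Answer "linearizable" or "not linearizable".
cut after 9 events: linearizable; cut after 10 events (e5 responds, time 10): not linearizable
2 orders of the 5 completed queue ops respect real time; none is legal
one such order, e1, e2, e3, e4, e5, breaks at step 5 where e5 deq() → empty is illegal
one such order, e1, e3, e2, e4, e5, breaks at step 5 where e5 deq() → empty is illegal

not linearizable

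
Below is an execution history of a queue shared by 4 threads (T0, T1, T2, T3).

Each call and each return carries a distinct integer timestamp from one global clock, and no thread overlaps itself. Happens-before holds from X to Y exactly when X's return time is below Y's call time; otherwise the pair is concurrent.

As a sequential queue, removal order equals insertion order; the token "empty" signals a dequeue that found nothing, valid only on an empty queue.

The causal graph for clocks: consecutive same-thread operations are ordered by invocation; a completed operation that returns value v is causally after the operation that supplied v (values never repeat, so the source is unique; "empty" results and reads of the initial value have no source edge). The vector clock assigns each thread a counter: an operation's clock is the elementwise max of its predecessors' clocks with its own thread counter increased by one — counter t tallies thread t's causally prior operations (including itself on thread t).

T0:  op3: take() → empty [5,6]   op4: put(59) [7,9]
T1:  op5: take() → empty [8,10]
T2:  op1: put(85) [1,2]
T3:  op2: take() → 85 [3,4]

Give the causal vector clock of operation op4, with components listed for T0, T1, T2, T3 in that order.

op1 (invocation 1): nothing precedes it; T2's component alone gives (0, 0, 1, 0)
op5 (invocation 8): nothing precedes it; T1's component alone gives (0, 1, 0, 0)
op3 (invocation 5): nothing precedes it; T0's component alone gives (1, 0, 0, 0)
merge at op2 (invoked 3): VC(op1)=(0, 0, 1, 0), own-thread bump on T3 → (0, 0, 1, 1)
merge at op4 (invoked 7): VC(op3)=(1, 0, 0, 0), own-thread bump on T0 → (2, 0, 0, 0)
target: VC(op4) = (2, 0, 0, 0)

(2, 0, 0, 0)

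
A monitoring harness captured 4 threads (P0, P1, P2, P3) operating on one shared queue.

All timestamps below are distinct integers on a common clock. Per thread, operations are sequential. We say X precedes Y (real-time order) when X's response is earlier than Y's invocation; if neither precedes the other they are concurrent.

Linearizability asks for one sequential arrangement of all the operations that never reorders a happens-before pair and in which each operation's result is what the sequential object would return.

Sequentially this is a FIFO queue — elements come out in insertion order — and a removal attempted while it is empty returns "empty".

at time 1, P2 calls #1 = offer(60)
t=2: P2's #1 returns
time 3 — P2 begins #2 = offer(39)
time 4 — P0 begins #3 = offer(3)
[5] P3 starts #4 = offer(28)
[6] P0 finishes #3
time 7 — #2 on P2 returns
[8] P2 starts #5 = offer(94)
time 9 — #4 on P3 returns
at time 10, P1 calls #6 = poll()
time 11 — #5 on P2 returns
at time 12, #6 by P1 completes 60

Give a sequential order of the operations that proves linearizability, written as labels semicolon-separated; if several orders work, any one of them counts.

1. #1 offer(60), leaving queue <60>
2. #2 offer(39), leaving queue <60,39>
3. #3 offer(3), leaving queue <60,39,3>
4. #4 offer(28), leaving queue <60,39,3,28>
5. #5 offer(94), leaving queue <60,39,3,28,94>
6. #6 poll() → 60, leaving queue <39,3,28,94>

#1; #2; #3; #4; #5; #6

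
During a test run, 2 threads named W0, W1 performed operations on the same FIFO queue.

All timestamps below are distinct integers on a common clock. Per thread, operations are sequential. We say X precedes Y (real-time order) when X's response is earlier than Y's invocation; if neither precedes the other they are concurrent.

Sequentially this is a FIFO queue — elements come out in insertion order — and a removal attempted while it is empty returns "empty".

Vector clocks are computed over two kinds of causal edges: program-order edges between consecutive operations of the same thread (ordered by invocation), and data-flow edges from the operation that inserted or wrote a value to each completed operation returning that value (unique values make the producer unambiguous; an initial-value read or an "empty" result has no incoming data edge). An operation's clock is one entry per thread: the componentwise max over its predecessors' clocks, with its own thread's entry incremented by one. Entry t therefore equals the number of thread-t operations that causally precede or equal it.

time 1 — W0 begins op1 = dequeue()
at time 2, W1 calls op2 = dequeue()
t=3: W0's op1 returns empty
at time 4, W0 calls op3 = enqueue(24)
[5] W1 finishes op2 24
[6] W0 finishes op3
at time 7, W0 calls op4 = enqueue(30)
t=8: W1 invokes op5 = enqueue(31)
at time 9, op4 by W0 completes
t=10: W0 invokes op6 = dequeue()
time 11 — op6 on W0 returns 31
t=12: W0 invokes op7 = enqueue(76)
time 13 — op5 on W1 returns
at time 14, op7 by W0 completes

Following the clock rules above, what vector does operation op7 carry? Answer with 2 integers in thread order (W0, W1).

(5, 2)

VC(op1, invoked at 1): no causal predecessors; +1 on W0 → (1, 0)
from VC(op1)=(1, 0), op3 (invoked 4) maxes components and bumps W0 → (2, 0)
from VC(op3)=(2, 0), op2 (invoked 2) maxes components and bumps W1 → (2, 1)
from VC(op3)=(2, 0), op4 (invoked 7) maxes components and bumps W0 → (3, 0)
from VC(op2)=(2, 1), op5 (invoked 8) maxes components and bumps W1 → (2, 2)
from VC(op4)=(3, 0), VC(op5)=(2, 2), op6 (invoked 10) maxes components and bumps W0 → (4, 2)
from VC(op6)=(4, 2), op7 (invoked 12) maxes components and bumps W0 → (5, 2)
target: VC(op7) = (5, 2)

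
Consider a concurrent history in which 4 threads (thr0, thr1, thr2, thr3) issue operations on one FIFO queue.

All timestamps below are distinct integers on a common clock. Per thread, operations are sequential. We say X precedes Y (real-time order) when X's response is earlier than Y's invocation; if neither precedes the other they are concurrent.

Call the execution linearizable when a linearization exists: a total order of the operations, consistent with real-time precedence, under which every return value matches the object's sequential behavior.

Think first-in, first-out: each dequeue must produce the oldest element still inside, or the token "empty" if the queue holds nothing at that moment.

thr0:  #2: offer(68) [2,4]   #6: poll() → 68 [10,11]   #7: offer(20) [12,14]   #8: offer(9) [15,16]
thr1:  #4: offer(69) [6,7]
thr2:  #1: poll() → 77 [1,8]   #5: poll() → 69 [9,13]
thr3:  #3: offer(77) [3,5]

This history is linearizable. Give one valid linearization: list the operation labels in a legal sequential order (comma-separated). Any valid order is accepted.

after step 1 (#3 offer(77)): queue <77>
after step 2 (#1 poll() → 77): queue <>
after step 3 (#2 offer(68)): queue <68>
after step 4 (#4 offer(69)): queue <68,69>
after step 5 (#6 poll() → 68): queue <69>
after step 6 (#5 poll() → 69): queue <>
after step 7 (#7 offer(20)): queue <20>
after step 8 (#8 offer(9)): queue <20,9>

#3, #1, #2, #4, #6, #5, #7, #8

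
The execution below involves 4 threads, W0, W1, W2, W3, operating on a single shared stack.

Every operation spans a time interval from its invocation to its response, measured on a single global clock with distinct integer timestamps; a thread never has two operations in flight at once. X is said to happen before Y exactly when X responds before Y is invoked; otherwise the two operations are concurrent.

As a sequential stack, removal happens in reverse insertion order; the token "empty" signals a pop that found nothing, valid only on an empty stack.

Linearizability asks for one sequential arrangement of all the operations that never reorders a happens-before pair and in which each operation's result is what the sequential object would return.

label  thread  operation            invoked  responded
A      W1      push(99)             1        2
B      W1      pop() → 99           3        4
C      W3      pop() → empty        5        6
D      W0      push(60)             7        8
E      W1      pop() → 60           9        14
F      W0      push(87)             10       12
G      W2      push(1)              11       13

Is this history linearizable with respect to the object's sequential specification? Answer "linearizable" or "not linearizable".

linearizable

witness order: A, B, C, D, E, F, G
after step 1 (A push(99)): stack <99>
after step 2 (B pop() → 99): stack <>
after step 3 (C pop() → empty): stack <>
after step 4 (D push(60)): stack <60>
after step 5 (E pop() → 60): stack <>
after step 6 (F push(87)): stack <87>
after step 7 (G push(1)): stack <87,1>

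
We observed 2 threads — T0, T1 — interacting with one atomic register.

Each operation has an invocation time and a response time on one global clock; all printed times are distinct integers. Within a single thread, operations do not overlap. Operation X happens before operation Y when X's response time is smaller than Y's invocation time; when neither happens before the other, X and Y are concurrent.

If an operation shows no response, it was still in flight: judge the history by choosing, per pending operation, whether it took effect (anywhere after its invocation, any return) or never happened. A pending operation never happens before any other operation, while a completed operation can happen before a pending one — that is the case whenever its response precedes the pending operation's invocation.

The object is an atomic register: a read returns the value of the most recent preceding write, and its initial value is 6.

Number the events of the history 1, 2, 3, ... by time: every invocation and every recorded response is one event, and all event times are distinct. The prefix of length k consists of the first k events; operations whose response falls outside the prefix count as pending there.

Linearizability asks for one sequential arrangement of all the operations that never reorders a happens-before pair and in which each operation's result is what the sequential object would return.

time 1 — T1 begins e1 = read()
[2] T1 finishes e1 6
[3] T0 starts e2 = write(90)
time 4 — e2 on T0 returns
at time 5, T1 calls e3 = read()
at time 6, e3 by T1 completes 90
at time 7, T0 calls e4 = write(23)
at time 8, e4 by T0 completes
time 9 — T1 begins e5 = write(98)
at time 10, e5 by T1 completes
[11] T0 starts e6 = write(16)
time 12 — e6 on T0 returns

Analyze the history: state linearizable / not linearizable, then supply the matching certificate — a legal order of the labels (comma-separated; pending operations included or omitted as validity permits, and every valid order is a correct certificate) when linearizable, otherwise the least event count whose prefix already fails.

after step 1 (e1 read() → 6): value 6
after step 2 (e2 write(90)): value 90
after step 3 (e3 read() → 90): value 90
after step 4 (e4 write(23)): value 23
after step 5 (e5 write(98)): value 98
after step 6 (e6 write(16)): value 16

linearizable — witness: e1, e2, e3, e4, e5, e6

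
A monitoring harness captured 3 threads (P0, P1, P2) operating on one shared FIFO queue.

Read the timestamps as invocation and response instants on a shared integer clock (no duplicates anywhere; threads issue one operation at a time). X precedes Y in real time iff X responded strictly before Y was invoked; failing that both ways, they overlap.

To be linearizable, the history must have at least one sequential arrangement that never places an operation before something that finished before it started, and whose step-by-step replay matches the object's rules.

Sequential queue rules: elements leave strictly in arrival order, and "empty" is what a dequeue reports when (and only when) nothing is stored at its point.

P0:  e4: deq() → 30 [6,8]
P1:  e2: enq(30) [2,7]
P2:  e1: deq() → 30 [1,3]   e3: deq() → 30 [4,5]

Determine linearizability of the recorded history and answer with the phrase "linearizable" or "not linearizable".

through event 4 a valid linearization exists; event 5 (e3 responding at time 5) ends that
the completed operations (2 total) allow one real-time order; the FIFO queue replay rejects it
every completion of the 1 pending operation (e2) was checked; none linearizes
sample order e1, e3 (pending dropped) stalls at step 1 — e1 deq() → 30 has no legal effect

not linearizable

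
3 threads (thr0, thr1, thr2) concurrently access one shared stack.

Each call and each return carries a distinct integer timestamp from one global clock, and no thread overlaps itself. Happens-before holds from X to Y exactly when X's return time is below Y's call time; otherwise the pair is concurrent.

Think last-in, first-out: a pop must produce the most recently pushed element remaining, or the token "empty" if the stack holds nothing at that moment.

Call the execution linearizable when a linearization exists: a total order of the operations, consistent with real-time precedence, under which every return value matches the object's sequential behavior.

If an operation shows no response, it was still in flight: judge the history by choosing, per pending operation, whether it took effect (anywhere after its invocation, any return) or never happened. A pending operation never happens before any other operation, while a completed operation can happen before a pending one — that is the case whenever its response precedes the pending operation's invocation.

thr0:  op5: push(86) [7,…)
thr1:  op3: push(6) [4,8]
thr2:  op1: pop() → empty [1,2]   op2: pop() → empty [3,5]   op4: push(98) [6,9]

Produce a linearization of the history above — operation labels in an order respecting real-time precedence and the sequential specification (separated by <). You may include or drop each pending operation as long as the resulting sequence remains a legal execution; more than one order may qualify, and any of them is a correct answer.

op1 < op2 < op3 < op4

1. op1 pop() → empty, leaving stack <>
2. op2 pop() → empty, leaving stack <>
3. op3 push(6), leaving stack <6>
4. op4 push(98), leaving stack <6,98>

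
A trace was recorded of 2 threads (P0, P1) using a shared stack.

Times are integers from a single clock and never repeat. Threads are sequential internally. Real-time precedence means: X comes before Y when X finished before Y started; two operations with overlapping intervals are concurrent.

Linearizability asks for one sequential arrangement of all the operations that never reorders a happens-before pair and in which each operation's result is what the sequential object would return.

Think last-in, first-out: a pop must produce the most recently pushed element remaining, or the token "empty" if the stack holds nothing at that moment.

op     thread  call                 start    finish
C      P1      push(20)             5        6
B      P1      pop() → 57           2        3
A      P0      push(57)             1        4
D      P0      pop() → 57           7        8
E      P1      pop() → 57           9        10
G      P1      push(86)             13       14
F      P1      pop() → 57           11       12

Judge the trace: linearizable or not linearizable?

events 1..7 are fine; event 8 — the response of D at time 8 — makes the prefix non-linearizable
every one of the 2 real-time-consistent orders over 4 completed stack ops fails the sequential spec
e.g. A, B, C, D: illegal at step 4, since D pop() → 57 cannot apply there
e.g. B, A, C, D: illegal at step 1, since B pop() → 57 cannot apply there

not linearizable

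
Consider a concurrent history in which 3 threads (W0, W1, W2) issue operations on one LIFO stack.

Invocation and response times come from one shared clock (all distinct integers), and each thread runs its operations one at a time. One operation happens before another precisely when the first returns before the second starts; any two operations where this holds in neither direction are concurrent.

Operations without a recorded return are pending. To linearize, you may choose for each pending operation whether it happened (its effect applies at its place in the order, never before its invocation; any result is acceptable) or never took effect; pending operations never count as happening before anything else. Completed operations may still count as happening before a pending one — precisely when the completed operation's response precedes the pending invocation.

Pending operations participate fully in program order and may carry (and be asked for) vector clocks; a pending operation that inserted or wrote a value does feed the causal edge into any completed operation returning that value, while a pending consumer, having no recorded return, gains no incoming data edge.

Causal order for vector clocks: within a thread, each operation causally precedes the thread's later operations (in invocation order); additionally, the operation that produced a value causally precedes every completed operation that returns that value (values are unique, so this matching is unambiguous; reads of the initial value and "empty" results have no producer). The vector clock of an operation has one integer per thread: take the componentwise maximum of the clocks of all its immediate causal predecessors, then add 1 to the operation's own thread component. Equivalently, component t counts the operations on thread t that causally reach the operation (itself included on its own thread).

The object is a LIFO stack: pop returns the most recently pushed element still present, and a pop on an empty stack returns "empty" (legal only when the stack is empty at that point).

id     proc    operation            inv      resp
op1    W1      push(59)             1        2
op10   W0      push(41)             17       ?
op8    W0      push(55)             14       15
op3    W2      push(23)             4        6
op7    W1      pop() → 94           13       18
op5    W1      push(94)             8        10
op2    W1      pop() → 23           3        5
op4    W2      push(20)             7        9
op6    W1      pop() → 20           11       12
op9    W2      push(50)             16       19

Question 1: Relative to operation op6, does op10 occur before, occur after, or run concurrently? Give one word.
op10 spans [17,…), op6 spans [11,12]
resp(op6)=12 < inv(op10)=17

after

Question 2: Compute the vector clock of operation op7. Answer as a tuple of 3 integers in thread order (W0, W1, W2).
op3 (invocation 4): nothing precedes it; W2's component alone gives (0, 0, 1)
op1 (invocation 1): nothing precedes it; W1's component alone gives (0, 1, 0)
op8 (invocation 14): nothing precedes it; W0's component alone gives (1, 0, 0)
invoked at 7, op4 merges VC(op3)=(0, 0, 1) and bumps W2's slot → (0, 0, 2)
invoked at 17, op10 merges VC(op8)=(1, 0, 0) and bumps W0's slot → (2, 0, 0)
invoked at 16, op9 merges VC(op4)=(0, 0, 2) and bumps W2's slot → (0, 0, 3)
invoked at 3, op2 merges VC(op1)=(0, 1, 0), VC(op3)=(0, 0, 1) and bumps W1's slot → (0, 2, 1)
invoked at 8, op5 merges VC(op2)=(0, 2, 1) and bumps W1's slot → (0, 3, 1)
invoked at 11, op6 merges VC(op4)=(0, 0, 2), VC(op5)=(0, 3, 1) and bumps W1's slot → (0, 4, 2)
invoked at 13, op7 merges VC(op5)=(0, 3, 1), VC(op6)=(0, 4, 2) and bumps W1's slot → (0, 5, 2)
target: VC(op7) = (0, 5, 2)

(0, 5, 2)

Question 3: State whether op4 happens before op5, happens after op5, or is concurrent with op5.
op4 spans [7,9], op5 spans [8,10]
the intervals overlap in both directions

concurrent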